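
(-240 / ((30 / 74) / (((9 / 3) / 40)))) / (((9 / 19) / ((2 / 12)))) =-703 / 45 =-15.62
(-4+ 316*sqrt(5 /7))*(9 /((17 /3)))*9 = 3760.34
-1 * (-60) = 60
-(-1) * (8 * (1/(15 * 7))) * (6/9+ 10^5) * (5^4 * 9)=300002000/7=42857428.57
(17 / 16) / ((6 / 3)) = 17 / 32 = 0.53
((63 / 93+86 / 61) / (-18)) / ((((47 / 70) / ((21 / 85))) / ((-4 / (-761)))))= -773612 / 3449405247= -0.00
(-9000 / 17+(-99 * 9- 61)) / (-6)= 12592 / 51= 246.90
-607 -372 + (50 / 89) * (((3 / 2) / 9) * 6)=-87081 / 89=-978.44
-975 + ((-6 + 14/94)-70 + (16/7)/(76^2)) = -124808483/118769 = -1050.85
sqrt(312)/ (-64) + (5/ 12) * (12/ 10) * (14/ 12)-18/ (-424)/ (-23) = 4253/ 7314-sqrt(78)/ 32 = 0.31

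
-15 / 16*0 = 0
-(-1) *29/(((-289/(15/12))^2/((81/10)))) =0.00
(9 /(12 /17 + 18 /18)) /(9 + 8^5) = 153 /950533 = 0.00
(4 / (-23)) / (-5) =4 / 115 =0.03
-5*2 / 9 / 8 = -5 / 36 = -0.14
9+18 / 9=11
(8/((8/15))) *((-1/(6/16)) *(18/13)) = -55.38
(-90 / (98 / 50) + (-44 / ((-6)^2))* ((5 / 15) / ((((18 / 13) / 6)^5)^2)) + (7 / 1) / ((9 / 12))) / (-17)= 74308585196309 / 1328071059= 55952.27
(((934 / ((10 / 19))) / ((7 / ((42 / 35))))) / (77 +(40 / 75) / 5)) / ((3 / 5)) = 266190 / 40481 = 6.58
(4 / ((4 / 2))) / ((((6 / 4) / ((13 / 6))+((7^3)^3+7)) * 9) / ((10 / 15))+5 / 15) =156 / 42492356297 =0.00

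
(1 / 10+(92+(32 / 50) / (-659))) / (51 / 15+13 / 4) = 13.85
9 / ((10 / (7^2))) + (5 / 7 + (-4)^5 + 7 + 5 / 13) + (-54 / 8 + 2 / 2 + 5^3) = -1551643 / 1820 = -852.55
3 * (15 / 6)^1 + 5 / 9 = 145 / 18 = 8.06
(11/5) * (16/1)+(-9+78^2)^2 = 184528301/5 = 36905660.20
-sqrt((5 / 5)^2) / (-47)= 1 / 47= 0.02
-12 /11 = -1.09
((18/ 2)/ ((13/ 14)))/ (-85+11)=-63/ 481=-0.13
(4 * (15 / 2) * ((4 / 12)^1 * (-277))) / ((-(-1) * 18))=-1385 / 9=-153.89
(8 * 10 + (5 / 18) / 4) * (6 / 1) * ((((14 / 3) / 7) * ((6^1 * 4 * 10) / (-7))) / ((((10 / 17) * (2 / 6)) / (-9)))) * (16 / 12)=4704240 / 7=672034.29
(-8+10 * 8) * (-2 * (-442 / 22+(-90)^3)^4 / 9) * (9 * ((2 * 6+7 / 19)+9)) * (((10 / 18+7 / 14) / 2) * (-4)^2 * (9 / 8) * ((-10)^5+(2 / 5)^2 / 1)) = 302222346295777515679035349883739431232 / 366025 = 825687716128071895851472800000000.00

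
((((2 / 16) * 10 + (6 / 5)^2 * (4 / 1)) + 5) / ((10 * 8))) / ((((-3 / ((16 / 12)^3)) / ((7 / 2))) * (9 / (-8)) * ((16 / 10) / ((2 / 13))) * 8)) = 8407 / 1895400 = 0.00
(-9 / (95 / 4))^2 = 1296 / 9025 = 0.14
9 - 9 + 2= 2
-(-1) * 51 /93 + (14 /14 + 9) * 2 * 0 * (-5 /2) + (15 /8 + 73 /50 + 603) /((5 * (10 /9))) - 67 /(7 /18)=-135835549 /2170000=-62.60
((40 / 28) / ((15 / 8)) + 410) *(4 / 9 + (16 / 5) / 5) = 2104744 / 4725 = 445.45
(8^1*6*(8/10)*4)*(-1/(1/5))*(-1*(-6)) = -4608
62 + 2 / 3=188 / 3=62.67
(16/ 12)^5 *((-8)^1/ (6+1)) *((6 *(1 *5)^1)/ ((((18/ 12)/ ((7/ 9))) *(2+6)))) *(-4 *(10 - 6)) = 327680/ 2187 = 149.83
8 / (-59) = -8 / 59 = -0.14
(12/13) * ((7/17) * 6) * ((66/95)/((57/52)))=44352/30685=1.45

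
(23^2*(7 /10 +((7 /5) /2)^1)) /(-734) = -3703 /3670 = -1.01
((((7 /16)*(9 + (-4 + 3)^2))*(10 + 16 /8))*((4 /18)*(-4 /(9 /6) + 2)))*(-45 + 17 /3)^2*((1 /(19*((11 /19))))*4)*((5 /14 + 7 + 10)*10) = -8354400 /11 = -759490.91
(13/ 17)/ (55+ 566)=13/ 10557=0.00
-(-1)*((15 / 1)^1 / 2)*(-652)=-4890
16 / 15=1.07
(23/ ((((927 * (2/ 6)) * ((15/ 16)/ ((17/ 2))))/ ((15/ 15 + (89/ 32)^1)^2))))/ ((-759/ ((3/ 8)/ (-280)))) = 22627/ 1328947200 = 0.00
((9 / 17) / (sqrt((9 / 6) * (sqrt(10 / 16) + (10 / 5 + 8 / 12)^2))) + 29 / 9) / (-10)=-29 / 90-9 * sqrt(6) / (85 * sqrt(9 * sqrt(10) + 256))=-0.34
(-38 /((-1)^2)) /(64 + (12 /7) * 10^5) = -133 /600224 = -0.00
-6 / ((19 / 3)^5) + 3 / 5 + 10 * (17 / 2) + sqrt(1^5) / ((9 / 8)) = 9636911698 / 111424455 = 86.49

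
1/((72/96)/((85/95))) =68/57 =1.19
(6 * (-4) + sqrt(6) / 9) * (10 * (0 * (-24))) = 0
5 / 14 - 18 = -247 / 14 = -17.64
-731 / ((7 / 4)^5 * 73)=-748544 / 1226911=-0.61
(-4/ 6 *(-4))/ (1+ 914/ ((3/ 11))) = 8/ 10057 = 0.00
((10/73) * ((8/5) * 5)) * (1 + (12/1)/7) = 1520/511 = 2.97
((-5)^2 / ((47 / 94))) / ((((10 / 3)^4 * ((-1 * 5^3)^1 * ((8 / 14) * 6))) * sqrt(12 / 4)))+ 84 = 84- 63 * sqrt(3) / 200000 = 84.00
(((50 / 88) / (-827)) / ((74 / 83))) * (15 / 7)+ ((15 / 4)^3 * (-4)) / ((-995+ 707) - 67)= 1585963275 / 2676555728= 0.59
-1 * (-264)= 264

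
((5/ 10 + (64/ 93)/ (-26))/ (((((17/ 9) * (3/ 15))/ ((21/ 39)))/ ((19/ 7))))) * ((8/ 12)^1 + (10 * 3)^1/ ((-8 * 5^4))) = 4311841/ 3562520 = 1.21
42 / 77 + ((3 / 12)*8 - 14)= -126 / 11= -11.45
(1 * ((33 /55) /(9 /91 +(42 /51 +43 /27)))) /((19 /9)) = 0.11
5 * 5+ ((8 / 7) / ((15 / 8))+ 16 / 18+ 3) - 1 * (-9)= 38.50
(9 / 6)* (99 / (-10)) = -14.85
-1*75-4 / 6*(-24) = -59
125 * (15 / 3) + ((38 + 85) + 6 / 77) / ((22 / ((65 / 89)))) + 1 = 94995521 / 150766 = 630.09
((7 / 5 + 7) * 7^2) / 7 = 294 / 5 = 58.80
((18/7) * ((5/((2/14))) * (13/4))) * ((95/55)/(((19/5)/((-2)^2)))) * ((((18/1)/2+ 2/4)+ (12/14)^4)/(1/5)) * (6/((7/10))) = 228828.64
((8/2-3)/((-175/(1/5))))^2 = 1/765625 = 0.00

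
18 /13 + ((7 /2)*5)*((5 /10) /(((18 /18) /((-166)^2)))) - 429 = 3128936 /13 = 240687.38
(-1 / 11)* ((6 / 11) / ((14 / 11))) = -3 / 77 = -0.04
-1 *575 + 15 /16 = -9185 /16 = -574.06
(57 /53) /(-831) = -19 /14681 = -0.00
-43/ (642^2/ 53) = -2279/ 412164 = -0.01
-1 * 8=-8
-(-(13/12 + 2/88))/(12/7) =511/792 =0.65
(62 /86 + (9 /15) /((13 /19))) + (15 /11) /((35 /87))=4.99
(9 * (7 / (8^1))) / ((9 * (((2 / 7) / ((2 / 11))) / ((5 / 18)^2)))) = 1225 / 28512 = 0.04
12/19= 0.63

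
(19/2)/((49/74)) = 703/49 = 14.35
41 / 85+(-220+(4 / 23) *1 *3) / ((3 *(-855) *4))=505213 / 1002915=0.50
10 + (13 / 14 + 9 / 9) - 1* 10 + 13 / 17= 641 / 238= 2.69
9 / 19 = 0.47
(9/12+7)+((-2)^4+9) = 131/4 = 32.75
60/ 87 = 0.69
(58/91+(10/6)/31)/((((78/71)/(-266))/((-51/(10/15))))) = 134135117/10478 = 12801.60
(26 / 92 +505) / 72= 23243 / 3312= 7.02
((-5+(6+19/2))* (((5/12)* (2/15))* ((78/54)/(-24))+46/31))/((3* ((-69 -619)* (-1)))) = 1249115/165846528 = 0.01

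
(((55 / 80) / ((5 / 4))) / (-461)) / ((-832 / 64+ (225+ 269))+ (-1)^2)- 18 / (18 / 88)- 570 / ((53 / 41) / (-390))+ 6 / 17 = 688222388275289 / 4004080040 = 171880.28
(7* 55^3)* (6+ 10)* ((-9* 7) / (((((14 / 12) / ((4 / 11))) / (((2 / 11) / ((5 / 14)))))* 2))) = -93139200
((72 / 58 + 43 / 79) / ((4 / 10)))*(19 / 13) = 388645 / 59566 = 6.52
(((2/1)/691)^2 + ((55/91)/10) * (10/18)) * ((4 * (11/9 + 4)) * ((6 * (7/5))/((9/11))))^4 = 1318297316599219535710208/18555686671348125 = 71045461.15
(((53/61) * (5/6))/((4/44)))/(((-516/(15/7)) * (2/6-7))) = 2915/587552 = 0.00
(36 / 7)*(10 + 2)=432 / 7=61.71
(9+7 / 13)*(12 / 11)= 1488 / 143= 10.41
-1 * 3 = -3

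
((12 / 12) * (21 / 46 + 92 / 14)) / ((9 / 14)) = 2263 / 207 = 10.93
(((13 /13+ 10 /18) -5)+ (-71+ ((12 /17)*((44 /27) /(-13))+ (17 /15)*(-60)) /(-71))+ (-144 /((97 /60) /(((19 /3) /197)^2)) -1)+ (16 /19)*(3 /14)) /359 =-5260230077698781 /25383026780691489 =-0.21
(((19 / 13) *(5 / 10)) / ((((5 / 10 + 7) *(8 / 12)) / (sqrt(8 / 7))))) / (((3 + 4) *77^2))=0.00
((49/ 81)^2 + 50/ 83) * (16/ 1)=8437328/ 544563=15.49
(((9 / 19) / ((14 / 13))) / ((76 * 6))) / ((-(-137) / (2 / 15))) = 13 / 13847960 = 0.00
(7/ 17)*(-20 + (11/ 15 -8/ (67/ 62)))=-187621/ 17085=-10.98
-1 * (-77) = 77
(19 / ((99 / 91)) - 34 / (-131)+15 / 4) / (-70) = -222799 / 726264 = -0.31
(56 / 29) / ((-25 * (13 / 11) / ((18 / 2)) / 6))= -33264 / 9425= -3.53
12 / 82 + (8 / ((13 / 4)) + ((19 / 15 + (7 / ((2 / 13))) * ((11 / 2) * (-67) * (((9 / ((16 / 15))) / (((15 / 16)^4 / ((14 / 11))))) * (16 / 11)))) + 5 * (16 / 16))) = -248461301592 / 732875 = -339022.76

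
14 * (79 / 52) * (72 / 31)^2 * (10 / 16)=895860 / 12493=71.71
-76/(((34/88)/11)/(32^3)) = -1205338112/17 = -70902241.88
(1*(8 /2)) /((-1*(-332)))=1 /83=0.01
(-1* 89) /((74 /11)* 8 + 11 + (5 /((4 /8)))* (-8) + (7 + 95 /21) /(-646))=6640557 /1134092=5.86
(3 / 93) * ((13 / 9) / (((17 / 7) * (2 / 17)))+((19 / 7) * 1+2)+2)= 1483 / 3906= 0.38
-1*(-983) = 983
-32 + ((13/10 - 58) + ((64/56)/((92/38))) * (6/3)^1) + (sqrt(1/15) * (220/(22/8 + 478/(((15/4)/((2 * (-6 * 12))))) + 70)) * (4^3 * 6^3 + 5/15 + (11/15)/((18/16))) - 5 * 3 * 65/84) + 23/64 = -728667/7360 - 328481648 * sqrt(15)/29617569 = -141.96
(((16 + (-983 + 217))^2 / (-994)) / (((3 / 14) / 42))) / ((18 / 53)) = -23187500 / 71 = -326584.51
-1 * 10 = -10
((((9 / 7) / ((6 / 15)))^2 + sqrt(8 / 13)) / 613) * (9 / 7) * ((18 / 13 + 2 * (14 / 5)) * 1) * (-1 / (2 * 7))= -827415 / 76534276 - 4086 * sqrt(26) / 25381265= -0.01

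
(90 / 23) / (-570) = -3 / 437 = -0.01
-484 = -484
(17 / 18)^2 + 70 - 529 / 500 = 707069 / 10125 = 69.83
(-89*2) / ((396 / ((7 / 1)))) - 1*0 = -623 / 198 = -3.15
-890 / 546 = -445 / 273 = -1.63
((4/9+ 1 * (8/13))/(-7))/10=-62/4095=-0.02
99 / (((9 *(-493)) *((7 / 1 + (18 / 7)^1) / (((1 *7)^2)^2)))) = -184877 / 33031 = -5.60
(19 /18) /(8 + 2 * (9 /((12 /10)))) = 19 /414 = 0.05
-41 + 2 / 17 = -695 / 17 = -40.88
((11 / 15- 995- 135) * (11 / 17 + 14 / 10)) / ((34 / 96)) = -6527.08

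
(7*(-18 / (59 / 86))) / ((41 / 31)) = -335916 / 2419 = -138.87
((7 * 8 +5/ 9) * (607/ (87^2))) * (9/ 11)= 308963/ 83259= 3.71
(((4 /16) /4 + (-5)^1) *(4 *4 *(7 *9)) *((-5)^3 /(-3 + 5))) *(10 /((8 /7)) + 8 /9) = 23986375 /8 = 2998296.88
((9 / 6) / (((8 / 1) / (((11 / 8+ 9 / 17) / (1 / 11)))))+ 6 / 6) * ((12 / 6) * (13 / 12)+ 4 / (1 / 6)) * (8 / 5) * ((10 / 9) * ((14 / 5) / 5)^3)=577444273 / 14343750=40.26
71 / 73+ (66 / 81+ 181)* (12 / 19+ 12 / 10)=20845411 / 62415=333.98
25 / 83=0.30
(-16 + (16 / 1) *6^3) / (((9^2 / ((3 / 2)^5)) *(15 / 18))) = 387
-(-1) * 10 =10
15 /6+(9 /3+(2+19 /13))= 233 /26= 8.96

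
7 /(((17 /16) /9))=1008 /17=59.29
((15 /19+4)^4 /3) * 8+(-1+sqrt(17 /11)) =sqrt(187) /11+548208725 /390963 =1403.44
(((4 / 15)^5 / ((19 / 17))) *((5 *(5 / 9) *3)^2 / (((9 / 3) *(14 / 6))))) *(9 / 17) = 1024 / 161595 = 0.01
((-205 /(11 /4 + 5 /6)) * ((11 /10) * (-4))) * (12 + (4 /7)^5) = 2194111392 /722701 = 3035.99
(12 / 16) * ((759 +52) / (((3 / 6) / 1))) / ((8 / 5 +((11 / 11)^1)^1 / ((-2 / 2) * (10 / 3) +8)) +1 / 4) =589.31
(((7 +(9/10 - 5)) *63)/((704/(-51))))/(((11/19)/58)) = -51340527/38720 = -1325.94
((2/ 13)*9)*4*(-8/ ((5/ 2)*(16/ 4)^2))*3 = -216/ 65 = -3.32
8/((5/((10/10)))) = 8/5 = 1.60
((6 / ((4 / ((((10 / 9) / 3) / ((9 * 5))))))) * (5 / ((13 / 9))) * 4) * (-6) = -40 / 39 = -1.03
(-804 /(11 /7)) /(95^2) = -5628 /99275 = -0.06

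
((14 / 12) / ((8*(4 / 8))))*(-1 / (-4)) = 7 / 96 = 0.07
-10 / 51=-0.20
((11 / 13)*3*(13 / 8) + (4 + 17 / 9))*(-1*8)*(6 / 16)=-721 / 24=-30.04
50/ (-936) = -25/ 468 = -0.05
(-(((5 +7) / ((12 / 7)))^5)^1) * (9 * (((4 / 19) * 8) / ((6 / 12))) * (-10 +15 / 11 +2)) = 706700736 / 209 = 3381343.23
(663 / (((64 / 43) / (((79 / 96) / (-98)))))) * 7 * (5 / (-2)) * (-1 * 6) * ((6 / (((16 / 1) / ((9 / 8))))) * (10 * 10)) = -7601212125 / 458752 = -16569.33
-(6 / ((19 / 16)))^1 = -96 / 19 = -5.05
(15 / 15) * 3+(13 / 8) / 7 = 181 / 56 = 3.23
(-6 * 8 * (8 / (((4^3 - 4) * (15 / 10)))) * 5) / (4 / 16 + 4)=-256 / 51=-5.02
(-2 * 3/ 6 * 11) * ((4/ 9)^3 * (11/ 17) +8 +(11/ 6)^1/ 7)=-15876443/ 173502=-91.51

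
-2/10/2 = -1/10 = -0.10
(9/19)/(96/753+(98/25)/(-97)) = 5478075/1007038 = 5.44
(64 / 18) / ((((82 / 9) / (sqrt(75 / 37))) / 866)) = 481.15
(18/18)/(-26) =-1/26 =-0.04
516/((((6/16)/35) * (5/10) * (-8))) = -12040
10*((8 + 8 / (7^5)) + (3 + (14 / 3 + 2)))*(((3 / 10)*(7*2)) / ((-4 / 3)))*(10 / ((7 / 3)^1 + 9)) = -40085775 / 81634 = -491.04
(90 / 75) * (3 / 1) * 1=3.60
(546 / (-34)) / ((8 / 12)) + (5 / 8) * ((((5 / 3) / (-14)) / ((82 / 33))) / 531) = -1997014963 / 82903968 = -24.09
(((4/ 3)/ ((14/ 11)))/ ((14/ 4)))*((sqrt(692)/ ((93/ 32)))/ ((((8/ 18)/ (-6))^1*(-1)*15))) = 1408*sqrt(173)/ 7595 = 2.44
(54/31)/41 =54/1271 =0.04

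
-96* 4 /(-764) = 0.50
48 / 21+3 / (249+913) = 2659 / 1162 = 2.29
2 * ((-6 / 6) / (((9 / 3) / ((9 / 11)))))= -6 / 11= -0.55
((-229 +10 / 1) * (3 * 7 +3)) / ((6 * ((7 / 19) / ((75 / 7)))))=-1248300 / 49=-25475.51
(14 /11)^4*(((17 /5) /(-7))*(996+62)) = -98707168 /73205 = -1348.37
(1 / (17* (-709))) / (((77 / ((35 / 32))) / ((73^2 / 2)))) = -26645 / 8485312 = -0.00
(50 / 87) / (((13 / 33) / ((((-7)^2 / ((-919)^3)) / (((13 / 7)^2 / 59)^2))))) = -225244892950 / 8357209583077823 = -0.00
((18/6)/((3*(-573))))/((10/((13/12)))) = -0.00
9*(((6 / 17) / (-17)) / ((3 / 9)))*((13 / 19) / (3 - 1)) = -0.19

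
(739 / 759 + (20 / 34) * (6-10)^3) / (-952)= 0.04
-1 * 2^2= -4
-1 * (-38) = 38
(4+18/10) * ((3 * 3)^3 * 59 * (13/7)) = 16215147/35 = 463289.91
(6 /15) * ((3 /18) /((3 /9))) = 1 /5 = 0.20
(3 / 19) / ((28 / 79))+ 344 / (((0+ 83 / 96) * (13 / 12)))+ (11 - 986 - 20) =-360076921 / 574028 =-627.28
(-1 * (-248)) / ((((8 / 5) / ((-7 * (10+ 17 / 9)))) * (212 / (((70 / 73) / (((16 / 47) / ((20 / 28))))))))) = -136411625 / 1114272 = -122.42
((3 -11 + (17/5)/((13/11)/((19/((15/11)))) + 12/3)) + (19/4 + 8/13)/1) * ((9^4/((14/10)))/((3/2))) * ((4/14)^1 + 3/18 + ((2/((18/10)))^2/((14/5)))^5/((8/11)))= -245138623852192259887/91596680642176164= -2676.28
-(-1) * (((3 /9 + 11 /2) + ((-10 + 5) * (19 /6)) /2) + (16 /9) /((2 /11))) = 277 /36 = 7.69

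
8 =8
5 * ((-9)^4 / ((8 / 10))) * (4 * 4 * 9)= 5904900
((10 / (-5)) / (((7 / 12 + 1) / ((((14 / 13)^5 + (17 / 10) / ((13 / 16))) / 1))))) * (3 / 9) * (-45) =473285952 / 7054567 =67.09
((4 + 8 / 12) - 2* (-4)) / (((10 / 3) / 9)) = 171 / 5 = 34.20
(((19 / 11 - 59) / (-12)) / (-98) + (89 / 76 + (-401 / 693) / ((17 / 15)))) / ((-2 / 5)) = -32605 / 21318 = -1.53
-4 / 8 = -1 / 2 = -0.50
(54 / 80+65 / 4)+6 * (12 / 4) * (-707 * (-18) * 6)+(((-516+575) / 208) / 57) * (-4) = 40737954187 / 29640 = 1374424.91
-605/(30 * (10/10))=-121/6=-20.17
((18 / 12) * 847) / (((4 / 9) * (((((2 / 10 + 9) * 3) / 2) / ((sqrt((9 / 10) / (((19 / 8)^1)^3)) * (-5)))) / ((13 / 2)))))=-1486485 * sqrt(95) / 8303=-1744.97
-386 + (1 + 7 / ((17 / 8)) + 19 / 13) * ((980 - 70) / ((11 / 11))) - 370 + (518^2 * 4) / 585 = 62816012 / 9945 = 6316.34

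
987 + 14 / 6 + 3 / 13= 989.56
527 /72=7.32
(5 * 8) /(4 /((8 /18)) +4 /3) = 120 /31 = 3.87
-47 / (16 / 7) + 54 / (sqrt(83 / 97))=-329 / 16 + 54 *sqrt(8051) / 83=37.81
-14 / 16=-7 / 8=-0.88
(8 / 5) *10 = 16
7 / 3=2.33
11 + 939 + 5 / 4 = 3805 / 4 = 951.25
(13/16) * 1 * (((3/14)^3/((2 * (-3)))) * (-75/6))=2925/175616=0.02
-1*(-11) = 11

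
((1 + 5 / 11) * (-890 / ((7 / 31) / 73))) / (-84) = 8056280 / 1617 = 4982.24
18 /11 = 1.64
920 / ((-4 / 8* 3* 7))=-1840 / 21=-87.62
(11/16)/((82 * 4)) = 11/5248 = 0.00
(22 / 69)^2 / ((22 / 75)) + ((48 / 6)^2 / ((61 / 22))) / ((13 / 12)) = 27250102 / 1258491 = 21.65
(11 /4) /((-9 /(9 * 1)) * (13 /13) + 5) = 11 /16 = 0.69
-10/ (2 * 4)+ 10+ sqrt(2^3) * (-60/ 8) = 35/ 4 - 15 * sqrt(2) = -12.46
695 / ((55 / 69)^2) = 1093.85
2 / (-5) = -2 / 5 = -0.40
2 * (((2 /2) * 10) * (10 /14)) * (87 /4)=2175 /7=310.71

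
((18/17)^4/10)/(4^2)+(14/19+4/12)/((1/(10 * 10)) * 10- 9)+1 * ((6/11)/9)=-2413455397/46607223630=-0.05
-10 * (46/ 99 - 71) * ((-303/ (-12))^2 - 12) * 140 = 12231248225/ 198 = 61773980.93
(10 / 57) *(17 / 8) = 85 / 228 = 0.37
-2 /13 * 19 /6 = -19 /39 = -0.49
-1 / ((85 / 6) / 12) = -72 / 85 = -0.85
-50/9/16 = -25/72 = -0.35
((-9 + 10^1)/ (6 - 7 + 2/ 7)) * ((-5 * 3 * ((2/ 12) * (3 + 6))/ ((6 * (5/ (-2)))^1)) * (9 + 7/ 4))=-903/ 40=-22.58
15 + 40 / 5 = 23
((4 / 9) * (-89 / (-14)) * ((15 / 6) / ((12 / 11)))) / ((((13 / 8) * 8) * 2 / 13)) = 3.24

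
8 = 8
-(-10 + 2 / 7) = 68 / 7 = 9.71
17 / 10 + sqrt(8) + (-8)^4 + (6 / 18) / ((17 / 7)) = 2 * sqrt(2) + 2089897 / 510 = 4100.67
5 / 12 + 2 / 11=79 / 132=0.60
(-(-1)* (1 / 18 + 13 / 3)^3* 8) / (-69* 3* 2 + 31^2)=493039 / 398763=1.24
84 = 84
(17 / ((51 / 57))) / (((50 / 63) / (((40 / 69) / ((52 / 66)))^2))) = 1158696 / 89401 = 12.96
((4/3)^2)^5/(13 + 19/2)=2097152/2657205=0.79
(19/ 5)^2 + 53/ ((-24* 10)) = 17063/ 1200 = 14.22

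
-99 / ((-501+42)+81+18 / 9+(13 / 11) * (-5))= 1089 / 4201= 0.26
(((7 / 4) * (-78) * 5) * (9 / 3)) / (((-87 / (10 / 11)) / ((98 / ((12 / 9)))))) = 1003275 / 638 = 1572.53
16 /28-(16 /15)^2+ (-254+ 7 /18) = -800659 /3150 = -254.18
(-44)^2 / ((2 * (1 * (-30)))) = -484 / 15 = -32.27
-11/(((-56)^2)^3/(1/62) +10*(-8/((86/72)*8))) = -473/82222051229336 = -0.00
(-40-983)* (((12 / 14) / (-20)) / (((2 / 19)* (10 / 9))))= 524799 / 1400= 374.86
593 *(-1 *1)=-593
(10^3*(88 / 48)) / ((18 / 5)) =13750 / 27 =509.26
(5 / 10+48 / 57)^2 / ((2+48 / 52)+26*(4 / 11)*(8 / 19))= 371943 / 1425608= 0.26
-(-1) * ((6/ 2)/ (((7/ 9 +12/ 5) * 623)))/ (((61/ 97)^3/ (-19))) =-2341006245/ 20221510309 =-0.12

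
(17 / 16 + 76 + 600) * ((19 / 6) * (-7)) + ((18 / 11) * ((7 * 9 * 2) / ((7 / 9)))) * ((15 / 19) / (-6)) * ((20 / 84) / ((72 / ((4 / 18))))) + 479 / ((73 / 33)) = -50551675225 / 3417568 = -14791.71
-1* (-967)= 967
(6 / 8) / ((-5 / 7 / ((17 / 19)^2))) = -6069 / 7220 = -0.84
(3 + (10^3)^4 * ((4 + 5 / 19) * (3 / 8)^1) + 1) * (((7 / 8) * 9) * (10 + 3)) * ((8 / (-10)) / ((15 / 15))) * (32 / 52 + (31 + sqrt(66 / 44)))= -393249937500983934 / 95 - 6219281250015561 * sqrt(6) / 95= -4299831611898745.19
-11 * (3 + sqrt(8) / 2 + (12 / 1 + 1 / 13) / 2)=-2585 / 26 - 11 * sqrt(2)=-114.98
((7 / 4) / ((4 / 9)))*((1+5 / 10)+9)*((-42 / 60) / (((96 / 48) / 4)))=-57.88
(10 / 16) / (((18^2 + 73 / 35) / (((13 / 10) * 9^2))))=0.20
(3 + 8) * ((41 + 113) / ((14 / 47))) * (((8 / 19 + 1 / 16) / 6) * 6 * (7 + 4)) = 9195879 / 304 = 30249.60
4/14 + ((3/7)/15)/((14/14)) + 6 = 221/35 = 6.31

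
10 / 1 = 10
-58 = -58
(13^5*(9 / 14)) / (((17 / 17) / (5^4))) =2088523125 / 14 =149180223.21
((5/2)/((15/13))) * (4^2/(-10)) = -52/15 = -3.47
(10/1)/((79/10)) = 100/79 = 1.27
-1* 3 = -3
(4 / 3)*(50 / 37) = 200 / 111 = 1.80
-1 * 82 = -82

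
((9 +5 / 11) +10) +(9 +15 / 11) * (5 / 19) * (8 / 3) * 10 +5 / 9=9181 / 99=92.74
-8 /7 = -1.14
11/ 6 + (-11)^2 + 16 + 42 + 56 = 1421/ 6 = 236.83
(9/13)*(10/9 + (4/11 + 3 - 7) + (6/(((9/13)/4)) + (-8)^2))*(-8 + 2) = -399.36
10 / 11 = 0.91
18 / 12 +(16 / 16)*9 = 21 / 2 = 10.50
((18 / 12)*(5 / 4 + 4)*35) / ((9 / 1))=245 / 8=30.62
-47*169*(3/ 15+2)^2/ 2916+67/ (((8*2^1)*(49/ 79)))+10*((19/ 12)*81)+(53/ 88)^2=8827261987933/ 6915585600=1276.43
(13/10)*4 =26/5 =5.20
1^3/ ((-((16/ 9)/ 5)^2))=-2025/ 256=-7.91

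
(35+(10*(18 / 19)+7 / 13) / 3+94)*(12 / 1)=392248 / 247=1588.05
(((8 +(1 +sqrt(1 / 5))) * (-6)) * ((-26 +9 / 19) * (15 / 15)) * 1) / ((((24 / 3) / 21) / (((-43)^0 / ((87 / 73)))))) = 148701 * sqrt(5) / 2204 +6691545 / 2204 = 3186.96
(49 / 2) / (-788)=-49 / 1576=-0.03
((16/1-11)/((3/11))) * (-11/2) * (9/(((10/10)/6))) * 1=-5445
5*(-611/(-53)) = 3055/53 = 57.64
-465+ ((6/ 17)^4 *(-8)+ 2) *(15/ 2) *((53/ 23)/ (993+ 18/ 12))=-592187935375/ 1273611729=-464.97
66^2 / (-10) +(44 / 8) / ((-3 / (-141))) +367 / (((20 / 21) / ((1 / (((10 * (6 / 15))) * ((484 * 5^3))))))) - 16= -934596293 / 4840000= -193.10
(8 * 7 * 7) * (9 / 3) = 1176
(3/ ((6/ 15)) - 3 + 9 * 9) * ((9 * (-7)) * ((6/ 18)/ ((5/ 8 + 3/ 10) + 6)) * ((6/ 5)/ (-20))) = 21546/ 1385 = 15.56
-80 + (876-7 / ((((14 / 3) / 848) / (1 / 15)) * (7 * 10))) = 139088 / 175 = 794.79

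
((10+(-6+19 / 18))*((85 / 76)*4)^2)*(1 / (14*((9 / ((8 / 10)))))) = 18785 / 29241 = 0.64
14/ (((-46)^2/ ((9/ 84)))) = 3/ 4232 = 0.00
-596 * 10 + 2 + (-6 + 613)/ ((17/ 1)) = -100679/ 17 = -5922.29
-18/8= -9/4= -2.25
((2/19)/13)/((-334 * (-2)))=1/82498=0.00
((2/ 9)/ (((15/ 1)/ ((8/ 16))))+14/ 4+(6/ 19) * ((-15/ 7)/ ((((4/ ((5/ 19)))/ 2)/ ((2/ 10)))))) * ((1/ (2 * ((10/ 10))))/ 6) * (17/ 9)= 40475623/ 73687320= 0.55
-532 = -532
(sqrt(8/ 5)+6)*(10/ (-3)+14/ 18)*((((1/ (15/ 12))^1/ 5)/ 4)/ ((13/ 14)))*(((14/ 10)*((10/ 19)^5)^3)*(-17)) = 122617600000000000*sqrt(10)/ 1776191862495351400983+613088000000000000/ 592063954165117133661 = 0.00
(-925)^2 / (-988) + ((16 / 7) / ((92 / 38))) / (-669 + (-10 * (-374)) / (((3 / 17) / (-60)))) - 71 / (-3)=-511417846984171 / 607131855876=-842.35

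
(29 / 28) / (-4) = -29 / 112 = -0.26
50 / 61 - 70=-4220 / 61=-69.18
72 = 72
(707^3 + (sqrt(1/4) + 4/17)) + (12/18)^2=108138332719/306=353393244.18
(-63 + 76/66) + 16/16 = -2008/33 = -60.85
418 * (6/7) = 2508/7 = 358.29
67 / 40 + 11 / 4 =177 / 40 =4.42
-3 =-3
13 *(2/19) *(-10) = -260/19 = -13.68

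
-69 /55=-1.25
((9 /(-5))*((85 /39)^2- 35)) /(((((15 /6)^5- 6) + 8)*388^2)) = 0.00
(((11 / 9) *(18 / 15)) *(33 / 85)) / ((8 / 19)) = 1.35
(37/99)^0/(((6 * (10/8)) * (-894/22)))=-22/6705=-0.00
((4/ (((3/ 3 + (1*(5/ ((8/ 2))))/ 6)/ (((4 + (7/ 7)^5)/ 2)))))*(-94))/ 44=-5640/ 319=-17.68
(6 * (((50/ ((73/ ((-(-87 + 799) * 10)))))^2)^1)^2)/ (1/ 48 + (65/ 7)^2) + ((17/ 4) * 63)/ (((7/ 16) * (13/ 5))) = 2946672784631003297653143540/ 74887212251917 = 39348143641914.95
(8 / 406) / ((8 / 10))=5 / 203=0.02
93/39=2.38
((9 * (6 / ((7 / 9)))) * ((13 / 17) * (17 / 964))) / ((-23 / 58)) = -91611 / 38801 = -2.36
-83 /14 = -5.93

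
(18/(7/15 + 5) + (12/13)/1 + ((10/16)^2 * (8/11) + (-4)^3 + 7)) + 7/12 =-51.92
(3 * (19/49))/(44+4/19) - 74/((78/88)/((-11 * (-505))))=-248154723521/535080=-463771.26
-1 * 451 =-451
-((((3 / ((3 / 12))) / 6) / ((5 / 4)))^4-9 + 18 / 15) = 779 / 625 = 1.25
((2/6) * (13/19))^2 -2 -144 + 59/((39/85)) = -733160/42237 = -17.36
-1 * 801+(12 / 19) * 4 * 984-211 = 1473.89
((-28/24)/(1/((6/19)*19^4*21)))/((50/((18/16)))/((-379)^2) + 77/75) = -32586601948425/33191071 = -981788.20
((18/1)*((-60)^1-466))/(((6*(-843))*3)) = 526/843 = 0.62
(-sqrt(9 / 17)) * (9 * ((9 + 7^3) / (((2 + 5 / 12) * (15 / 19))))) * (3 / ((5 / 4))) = -8667648 * sqrt(17) / 12325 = -2899.60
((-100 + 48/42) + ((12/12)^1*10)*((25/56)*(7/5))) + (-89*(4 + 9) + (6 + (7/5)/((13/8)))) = -2261797/1820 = -1242.75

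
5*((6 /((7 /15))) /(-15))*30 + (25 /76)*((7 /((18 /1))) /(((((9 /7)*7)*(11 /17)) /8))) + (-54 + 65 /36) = -85601893 /474012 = -180.59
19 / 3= 6.33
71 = 71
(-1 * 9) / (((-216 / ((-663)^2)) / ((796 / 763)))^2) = -94465939370881 / 2328676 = -40566373.07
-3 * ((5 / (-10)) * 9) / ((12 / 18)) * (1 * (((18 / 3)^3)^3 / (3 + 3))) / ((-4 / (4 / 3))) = -11337408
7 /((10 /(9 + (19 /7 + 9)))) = 29 /2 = 14.50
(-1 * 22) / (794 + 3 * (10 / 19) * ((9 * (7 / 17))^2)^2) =-1586899 / 78753938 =-0.02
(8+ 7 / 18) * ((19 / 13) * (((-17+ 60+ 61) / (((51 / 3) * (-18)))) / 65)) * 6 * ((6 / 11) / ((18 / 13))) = -11476 / 75735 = -0.15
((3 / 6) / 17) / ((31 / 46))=23 / 527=0.04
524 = 524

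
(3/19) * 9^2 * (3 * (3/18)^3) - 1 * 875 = -132973/152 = -874.82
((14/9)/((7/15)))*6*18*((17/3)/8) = 255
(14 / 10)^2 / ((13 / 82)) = 4018 / 325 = 12.36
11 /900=0.01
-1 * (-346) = 346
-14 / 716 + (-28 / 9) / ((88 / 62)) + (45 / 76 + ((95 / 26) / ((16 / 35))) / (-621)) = -15774939007 / 9664608096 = -1.63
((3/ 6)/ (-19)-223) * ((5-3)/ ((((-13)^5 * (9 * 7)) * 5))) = 565/ 148145907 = 0.00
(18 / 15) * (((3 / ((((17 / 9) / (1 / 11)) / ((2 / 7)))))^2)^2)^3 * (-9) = -33198531813531453579264 / 126545225178389194820916141809034884405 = -0.00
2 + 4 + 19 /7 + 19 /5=438 /35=12.51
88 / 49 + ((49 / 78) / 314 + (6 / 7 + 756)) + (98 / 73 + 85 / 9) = 202227549103 / 262823652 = 769.44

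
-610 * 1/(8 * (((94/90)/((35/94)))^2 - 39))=756590625/308902604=2.45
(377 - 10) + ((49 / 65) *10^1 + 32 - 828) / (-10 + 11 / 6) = 295279 / 637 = 463.55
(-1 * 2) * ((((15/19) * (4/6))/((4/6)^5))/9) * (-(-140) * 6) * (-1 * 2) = 28350/19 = 1492.11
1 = 1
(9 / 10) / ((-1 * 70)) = -9 / 700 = -0.01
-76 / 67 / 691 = -76 / 46297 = -0.00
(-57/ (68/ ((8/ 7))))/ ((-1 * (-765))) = -38/ 30345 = -0.00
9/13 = 0.69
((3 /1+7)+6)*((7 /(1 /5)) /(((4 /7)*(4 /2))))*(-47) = -23030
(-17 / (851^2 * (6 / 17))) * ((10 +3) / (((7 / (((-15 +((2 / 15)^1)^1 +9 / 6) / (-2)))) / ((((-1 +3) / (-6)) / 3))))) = 0.00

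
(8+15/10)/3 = 19/6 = 3.17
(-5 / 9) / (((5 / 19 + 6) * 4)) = -95 / 4284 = -0.02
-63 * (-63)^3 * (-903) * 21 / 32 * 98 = -14637446572707 / 16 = -914840410794.19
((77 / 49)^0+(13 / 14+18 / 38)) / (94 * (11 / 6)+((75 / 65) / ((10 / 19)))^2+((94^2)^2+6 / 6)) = 647946 / 21058721297215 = 0.00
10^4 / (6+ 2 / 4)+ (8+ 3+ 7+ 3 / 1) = 20273 / 13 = 1559.46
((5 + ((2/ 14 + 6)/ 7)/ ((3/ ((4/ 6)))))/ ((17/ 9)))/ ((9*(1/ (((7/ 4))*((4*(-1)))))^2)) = 2291/ 153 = 14.97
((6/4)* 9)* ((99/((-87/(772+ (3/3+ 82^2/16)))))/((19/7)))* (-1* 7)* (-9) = -1875459663/4408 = -425467.26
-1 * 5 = -5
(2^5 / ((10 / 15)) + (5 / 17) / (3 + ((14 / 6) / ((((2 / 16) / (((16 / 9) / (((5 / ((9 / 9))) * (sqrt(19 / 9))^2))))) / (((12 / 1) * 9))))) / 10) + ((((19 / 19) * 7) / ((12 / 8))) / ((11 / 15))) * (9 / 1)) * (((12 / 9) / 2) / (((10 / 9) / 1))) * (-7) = -2419021381 / 5470685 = -442.18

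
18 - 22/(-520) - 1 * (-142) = 41611/260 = 160.04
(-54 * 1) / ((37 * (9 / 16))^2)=-512 / 4107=-0.12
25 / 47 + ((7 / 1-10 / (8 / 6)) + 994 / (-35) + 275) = 115917 / 470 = 246.63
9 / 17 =0.53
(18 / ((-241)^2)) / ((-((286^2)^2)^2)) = -9 / 1299967080069100441251968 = -0.00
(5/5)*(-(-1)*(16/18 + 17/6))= 67/18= 3.72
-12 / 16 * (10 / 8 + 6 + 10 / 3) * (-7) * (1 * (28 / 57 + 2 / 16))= 249809 / 7296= 34.24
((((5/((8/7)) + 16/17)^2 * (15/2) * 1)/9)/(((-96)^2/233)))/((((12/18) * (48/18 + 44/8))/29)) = 5886799755/1856110592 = 3.17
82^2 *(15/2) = 50430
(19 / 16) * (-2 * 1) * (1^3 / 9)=-19 / 72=-0.26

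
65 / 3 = 21.67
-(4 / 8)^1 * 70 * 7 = -245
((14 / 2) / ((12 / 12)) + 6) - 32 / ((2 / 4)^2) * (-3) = 397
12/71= 0.17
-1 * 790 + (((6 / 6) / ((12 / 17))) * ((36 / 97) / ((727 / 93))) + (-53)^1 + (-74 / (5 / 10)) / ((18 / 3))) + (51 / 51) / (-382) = -70115061653 / 80814774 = -867.60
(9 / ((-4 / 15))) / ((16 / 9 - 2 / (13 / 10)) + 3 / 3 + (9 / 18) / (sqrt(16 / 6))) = -18322200 / 631733 + 1848015* sqrt(6) / 631733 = -21.84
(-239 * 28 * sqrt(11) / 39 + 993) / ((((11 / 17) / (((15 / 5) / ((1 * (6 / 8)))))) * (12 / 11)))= 5627 -113764 * sqrt(11) / 117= 2402.11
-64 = -64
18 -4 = 14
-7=-7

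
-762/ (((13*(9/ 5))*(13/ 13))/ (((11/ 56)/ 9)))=-6985/ 9828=-0.71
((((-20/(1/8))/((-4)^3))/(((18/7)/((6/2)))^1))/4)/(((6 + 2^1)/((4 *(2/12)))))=35/576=0.06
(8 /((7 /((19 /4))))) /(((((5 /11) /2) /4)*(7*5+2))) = 3344 /1295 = 2.58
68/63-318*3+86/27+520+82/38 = -1535431/3591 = -427.58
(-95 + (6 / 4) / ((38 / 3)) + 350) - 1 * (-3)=19617 / 76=258.12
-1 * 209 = -209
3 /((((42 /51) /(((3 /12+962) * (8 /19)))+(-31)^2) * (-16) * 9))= -21811 /1006099936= -0.00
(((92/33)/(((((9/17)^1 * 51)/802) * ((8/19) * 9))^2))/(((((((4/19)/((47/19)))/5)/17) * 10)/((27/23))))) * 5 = 231906398195/2309472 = 100415.33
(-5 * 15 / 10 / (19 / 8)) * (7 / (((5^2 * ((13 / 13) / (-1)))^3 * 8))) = 21 / 118750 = 0.00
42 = 42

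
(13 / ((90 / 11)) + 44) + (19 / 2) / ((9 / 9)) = 2479 / 45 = 55.09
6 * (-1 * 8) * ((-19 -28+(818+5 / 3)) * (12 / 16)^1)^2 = -16119372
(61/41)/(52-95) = -61/1763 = -0.03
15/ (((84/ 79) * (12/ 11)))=4345/ 336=12.93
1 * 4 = 4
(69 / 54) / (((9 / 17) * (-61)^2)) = 391 / 602802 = 0.00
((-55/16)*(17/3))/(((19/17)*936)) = -15895/853632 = -0.02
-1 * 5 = -5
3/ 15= 1/ 5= 0.20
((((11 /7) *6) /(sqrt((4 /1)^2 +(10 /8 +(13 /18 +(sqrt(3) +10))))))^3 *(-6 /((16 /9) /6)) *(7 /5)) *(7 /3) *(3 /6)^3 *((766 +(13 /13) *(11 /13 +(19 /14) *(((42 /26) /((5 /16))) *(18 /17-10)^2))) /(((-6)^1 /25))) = 31114115200377 /(3757 *(36 *sqrt(3) +1007)^(3 /2)) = 236828.58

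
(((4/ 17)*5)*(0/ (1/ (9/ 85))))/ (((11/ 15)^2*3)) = 0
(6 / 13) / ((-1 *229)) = -6 / 2977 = -0.00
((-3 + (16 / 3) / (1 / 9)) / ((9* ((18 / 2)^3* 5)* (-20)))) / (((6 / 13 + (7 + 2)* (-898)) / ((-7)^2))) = 637 / 1531774800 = 0.00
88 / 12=22 / 3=7.33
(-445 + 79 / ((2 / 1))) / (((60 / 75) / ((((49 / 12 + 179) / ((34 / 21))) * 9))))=-561256605 / 1088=-515860.85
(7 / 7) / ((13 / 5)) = 5 / 13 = 0.38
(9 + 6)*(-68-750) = -12270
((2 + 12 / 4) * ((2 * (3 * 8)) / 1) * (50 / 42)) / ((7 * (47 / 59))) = 51.24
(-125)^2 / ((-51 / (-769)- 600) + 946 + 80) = 2403125 / 65529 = 36.67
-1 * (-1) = 1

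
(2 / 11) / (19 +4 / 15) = 0.01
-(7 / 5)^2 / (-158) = 49 / 3950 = 0.01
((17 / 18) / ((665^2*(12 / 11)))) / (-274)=-187 / 26172644400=-0.00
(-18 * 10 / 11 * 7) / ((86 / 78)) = -103.89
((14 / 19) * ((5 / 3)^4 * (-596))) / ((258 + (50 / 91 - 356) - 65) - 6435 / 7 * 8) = 474565000 / 1052711397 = 0.45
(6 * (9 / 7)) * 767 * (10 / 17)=414180 / 119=3480.50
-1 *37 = -37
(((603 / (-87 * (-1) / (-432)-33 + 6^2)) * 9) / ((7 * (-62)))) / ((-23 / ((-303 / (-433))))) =118395432 / 870924509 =0.14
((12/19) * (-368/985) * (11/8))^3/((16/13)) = -181894119264/6554951675875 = -0.03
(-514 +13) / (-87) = 167 / 29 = 5.76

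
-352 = -352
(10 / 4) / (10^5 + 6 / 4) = 5 / 200003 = 0.00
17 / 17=1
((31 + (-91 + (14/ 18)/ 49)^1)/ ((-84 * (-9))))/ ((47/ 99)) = -41569/ 248724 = -0.17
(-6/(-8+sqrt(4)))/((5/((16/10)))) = 8/25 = 0.32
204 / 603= 68 / 201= 0.34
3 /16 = 0.19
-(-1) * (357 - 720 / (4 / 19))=-3063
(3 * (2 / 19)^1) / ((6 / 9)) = 9 / 19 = 0.47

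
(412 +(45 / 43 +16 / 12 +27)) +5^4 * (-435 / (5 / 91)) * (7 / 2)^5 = -10728042834859 / 4128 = -2598847585.96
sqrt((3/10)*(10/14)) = sqrt(42)/14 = 0.46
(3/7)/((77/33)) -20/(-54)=733/1323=0.55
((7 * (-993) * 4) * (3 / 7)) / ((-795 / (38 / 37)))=15.39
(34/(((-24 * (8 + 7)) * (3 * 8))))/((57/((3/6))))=-0.00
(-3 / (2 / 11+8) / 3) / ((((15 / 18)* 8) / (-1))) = 11 / 600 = 0.02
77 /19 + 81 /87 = 2746 /551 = 4.98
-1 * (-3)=3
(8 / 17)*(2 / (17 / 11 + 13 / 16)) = 2816 / 7055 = 0.40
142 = 142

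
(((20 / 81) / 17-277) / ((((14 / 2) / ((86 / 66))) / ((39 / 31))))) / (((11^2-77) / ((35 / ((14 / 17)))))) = -152291165 / 2430648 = -62.65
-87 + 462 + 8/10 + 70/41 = 77389/205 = 377.51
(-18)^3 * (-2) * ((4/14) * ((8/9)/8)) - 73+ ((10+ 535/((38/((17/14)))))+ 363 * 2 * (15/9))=116613/76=1534.38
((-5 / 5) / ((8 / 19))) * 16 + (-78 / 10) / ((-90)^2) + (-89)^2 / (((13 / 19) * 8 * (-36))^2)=-66227548171 / 1752192000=-37.80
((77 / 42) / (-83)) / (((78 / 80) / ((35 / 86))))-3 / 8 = -1283519 / 3340584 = -0.38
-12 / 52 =-3 / 13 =-0.23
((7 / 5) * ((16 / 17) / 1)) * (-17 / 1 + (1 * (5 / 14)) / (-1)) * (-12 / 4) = 68.61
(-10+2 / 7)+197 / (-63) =-809 / 63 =-12.84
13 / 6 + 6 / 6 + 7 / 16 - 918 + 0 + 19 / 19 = -43843 / 48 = -913.40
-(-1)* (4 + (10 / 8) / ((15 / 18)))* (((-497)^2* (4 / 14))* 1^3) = 388157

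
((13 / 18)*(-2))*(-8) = 104 / 9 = 11.56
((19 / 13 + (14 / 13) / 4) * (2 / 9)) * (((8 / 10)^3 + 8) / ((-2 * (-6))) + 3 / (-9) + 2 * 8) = 2047 / 325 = 6.30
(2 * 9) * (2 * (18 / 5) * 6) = 3888 / 5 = 777.60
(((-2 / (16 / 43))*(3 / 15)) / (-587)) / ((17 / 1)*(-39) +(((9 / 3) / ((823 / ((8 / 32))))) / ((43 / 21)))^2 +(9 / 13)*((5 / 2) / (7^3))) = -0.00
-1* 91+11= -80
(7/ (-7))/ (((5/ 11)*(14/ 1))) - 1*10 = -10.16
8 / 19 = 0.42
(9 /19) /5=9 /95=0.09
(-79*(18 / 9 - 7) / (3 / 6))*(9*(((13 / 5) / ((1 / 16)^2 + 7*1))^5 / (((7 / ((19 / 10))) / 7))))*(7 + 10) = 93753763669850198114304 / 57909720588725603125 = 1618.96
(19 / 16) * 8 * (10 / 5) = 19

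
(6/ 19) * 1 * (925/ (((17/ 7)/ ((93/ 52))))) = 1806525/ 8398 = 215.11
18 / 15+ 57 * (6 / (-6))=-279 / 5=-55.80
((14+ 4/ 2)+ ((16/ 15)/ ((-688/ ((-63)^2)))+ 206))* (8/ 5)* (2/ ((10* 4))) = 92814/ 5375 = 17.27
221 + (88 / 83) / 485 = 8896443 / 40255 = 221.00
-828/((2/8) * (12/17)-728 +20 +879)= -2346/485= -4.84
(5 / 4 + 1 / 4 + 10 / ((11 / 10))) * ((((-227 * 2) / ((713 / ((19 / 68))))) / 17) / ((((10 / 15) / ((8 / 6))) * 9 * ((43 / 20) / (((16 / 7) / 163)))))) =-160788640 / 1000867684509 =-0.00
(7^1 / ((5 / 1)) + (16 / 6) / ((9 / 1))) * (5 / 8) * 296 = 8473 / 27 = 313.81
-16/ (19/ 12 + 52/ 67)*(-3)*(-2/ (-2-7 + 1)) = 9648/ 1897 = 5.09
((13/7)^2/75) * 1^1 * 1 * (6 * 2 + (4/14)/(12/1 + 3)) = 213278/385875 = 0.55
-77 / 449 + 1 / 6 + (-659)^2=1169953001 / 2694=434281.00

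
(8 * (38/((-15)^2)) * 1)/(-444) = -76/24975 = -0.00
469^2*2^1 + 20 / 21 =9238382 / 21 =439922.95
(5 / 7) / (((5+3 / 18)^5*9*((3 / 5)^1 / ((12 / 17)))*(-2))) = -0.00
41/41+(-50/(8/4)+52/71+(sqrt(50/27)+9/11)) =-17533/781+5 * sqrt(6)/9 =-21.09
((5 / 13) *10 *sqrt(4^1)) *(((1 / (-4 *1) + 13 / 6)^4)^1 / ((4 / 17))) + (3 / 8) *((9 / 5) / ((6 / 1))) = 594813757 / 1347840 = 441.31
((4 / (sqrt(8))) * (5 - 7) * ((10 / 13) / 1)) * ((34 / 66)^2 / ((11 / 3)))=-5780 * sqrt(2) / 51909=-0.16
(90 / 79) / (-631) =-90 / 49849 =-0.00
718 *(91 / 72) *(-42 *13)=-495479.83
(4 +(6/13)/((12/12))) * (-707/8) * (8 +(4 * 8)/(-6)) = -41006/39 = -1051.44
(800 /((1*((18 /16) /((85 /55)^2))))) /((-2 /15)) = -4624000 /363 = -12738.29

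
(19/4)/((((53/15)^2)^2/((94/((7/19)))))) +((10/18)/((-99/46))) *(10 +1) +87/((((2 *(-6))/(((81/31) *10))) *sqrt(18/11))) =44167955555/8947805454- 3915 *sqrt(22)/124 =-143.15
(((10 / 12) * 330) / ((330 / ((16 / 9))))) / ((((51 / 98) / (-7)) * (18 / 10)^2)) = -686000 / 111537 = -6.15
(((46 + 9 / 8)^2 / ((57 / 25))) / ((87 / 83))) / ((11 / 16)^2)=40678300 / 20691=1965.99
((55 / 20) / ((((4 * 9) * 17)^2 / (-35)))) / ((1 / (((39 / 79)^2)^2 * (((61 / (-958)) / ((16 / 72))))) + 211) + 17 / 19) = -22939823907 / 13670022733411712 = -0.00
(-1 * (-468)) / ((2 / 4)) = 936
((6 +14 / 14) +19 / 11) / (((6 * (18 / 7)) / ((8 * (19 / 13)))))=8512 / 1287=6.61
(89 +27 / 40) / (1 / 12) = 10761 / 10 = 1076.10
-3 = -3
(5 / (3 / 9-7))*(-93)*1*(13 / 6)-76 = 601 / 8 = 75.12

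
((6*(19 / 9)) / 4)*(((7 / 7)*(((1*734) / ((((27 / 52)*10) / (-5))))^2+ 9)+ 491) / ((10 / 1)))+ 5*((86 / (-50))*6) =346222529 / 2187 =158309.34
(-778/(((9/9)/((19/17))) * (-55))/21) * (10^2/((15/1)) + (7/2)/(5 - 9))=1027349/235620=4.36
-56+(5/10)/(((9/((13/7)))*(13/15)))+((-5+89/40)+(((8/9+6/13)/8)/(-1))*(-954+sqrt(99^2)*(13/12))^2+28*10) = -10553810479/87360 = -120808.27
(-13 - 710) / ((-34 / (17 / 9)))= 241 / 6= 40.17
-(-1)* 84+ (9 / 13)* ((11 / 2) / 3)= 2217 / 26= 85.27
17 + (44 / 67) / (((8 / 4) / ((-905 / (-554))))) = 325458 / 18559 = 17.54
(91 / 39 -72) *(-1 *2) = 139.33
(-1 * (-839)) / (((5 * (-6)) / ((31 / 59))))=-26009 / 1770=-14.69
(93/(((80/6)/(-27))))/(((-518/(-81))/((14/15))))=-203391/7400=-27.49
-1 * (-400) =400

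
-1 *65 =-65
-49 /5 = -9.80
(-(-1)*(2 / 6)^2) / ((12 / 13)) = 13 / 108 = 0.12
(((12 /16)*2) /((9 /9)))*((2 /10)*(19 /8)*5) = 57 /16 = 3.56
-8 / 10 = -4 / 5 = -0.80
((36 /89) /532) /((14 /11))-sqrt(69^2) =-11434443 /165718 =-69.00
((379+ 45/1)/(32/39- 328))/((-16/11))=2067/2320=0.89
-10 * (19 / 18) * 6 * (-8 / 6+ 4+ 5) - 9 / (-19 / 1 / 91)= -75659 / 171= -442.45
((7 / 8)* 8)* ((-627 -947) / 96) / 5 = -5509 / 240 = -22.95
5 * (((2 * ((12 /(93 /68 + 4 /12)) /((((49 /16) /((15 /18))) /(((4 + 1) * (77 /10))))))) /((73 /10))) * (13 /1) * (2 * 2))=5264.61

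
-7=-7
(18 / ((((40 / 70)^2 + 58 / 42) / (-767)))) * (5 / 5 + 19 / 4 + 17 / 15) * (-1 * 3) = 419088033 / 2510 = 166967.34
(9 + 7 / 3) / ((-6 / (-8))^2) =544 / 27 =20.15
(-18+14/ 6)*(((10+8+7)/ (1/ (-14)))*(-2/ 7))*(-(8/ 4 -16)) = -65800/ 3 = -21933.33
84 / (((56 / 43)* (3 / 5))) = 215 / 2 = 107.50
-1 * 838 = -838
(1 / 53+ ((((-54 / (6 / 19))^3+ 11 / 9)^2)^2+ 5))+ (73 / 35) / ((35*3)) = 266277760763729082602980287417608153 / 425972925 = 625104895490080930854890100.00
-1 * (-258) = 258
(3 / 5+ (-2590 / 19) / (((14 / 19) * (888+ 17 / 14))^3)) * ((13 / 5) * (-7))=-526702884853327 / 48232903871225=-10.92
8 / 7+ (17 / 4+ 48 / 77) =1853 / 308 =6.02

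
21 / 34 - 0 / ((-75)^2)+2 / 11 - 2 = -449 / 374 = -1.20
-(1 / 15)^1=-0.07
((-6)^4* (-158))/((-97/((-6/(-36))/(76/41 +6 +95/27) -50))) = -128853437904/1221133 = -105519.58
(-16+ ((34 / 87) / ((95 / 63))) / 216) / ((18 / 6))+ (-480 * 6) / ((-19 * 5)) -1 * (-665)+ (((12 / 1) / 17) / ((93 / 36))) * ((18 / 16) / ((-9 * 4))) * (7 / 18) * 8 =108187616413 / 156803580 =689.96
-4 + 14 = 10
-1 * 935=-935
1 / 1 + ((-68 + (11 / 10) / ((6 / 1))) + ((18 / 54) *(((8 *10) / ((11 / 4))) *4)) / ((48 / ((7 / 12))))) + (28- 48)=-512891 / 5940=-86.35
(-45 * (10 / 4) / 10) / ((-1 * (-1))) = -45 / 4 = -11.25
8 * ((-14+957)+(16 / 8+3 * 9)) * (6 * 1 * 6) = 279936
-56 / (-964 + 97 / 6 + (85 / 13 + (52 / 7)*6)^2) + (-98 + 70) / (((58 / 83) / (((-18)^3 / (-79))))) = -560424447758112 / 189458274869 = -2958.04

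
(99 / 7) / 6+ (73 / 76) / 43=54433 / 22876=2.38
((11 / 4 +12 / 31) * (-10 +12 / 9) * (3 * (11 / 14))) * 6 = -166881 / 434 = -384.52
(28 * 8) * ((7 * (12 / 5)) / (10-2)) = 2352 / 5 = 470.40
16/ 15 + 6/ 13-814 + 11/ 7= -1106879/ 1365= -810.90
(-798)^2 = 636804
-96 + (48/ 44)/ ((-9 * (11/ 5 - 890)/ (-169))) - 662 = -111040526/ 146487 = -758.02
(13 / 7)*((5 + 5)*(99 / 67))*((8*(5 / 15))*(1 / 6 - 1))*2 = -121.96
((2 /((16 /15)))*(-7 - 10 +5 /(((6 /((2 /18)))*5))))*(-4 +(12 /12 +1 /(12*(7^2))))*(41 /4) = 47345365 /48384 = 978.53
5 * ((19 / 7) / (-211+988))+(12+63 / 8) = 865561 / 43512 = 19.89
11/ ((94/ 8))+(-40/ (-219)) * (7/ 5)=12268/ 10293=1.19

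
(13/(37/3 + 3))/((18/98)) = 637/138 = 4.62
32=32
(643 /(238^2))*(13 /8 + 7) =44367 /453152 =0.10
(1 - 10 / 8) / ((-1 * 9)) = 1 / 36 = 0.03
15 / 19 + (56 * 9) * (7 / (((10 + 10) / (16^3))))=68640843 / 95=722535.19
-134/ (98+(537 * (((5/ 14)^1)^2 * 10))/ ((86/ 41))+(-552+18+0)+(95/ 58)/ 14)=8187802/ 6680853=1.23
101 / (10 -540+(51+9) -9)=-101 / 479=-0.21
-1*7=-7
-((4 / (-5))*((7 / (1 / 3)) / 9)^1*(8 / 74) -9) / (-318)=-5107 / 176490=-0.03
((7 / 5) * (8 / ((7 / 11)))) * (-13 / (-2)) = 572 / 5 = 114.40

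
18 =18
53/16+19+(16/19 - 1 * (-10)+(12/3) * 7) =18591/304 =61.15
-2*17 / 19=-34 / 19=-1.79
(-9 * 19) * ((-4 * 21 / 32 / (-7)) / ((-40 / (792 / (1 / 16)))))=101574 / 5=20314.80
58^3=195112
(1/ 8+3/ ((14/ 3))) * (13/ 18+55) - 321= -280439/ 1008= -278.21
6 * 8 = 48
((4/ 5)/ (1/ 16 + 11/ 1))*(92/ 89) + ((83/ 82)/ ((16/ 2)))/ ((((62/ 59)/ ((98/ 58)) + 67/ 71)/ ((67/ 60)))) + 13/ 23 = 371826079306771/ 509200417284800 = 0.73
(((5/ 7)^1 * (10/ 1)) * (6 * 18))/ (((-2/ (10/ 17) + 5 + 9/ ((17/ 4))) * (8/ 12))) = 311.26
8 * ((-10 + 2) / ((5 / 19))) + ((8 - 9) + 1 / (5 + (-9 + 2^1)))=-2447 / 10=-244.70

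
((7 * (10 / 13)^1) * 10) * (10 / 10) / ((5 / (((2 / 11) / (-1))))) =-280 / 143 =-1.96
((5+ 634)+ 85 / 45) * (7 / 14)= 2884 / 9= 320.44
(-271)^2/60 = 1224.02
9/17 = 0.53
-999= -999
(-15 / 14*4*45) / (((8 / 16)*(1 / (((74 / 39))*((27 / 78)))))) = -299700 / 1183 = -253.34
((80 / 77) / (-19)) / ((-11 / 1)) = 80 / 16093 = 0.00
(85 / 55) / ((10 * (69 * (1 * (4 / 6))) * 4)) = 17 / 20240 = 0.00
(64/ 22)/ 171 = 32/ 1881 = 0.02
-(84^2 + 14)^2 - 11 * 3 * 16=-49985428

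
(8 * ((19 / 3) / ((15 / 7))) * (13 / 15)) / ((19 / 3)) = 728 / 225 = 3.24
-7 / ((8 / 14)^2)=-343 / 16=-21.44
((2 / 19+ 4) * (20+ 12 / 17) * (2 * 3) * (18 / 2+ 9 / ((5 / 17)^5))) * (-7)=-14768230853376 / 1009375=-14631064.62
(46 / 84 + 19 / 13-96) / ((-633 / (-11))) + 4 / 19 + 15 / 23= -116392447 / 151035066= -0.77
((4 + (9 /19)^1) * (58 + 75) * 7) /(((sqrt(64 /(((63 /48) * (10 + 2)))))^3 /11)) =8659035 * sqrt(7) /4096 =5593.18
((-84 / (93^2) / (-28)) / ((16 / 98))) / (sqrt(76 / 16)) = 49*sqrt(19) / 219108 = 0.00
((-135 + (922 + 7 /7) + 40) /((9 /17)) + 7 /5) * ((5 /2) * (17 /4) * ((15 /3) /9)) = 221765 /24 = 9240.21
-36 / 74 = -18 / 37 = -0.49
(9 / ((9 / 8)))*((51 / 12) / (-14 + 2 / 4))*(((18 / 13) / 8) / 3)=-17 / 117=-0.15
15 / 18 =5 / 6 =0.83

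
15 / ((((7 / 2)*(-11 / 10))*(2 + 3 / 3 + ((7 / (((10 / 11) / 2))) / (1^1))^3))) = -9375 / 8795479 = -0.00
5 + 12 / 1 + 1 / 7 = 120 / 7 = 17.14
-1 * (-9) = 9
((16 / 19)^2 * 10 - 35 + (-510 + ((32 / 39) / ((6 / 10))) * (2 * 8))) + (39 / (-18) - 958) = -124700089 / 84474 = -1476.19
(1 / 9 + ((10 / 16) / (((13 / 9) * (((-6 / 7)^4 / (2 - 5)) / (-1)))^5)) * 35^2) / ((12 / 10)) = 2443638575839610600065 / 4541132625149952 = 538112.14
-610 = -610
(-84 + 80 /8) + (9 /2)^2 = -215 /4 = -53.75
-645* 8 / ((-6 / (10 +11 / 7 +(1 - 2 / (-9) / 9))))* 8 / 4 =12284240 / 567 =21665.33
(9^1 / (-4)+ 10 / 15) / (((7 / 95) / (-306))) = 92055 / 14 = 6575.36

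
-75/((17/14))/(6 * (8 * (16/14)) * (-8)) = 1225/8704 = 0.14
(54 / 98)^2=729 / 2401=0.30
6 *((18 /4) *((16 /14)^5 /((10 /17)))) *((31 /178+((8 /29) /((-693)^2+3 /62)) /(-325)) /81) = 1211546579436167168 /6296671363151066625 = 0.19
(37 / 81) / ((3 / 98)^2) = 487.45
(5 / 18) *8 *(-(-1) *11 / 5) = 4.89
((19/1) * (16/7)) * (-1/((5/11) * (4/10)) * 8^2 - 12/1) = -15808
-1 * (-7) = 7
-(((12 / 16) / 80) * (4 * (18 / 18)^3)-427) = 34157 / 80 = 426.96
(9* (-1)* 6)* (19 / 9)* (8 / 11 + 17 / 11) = -2850 / 11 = -259.09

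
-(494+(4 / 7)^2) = -24222 / 49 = -494.33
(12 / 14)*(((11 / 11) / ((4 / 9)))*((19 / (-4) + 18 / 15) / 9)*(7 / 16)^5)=-511413 / 41943040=-0.01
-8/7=-1.14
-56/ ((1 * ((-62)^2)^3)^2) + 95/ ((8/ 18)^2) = 193954083880092493148633/ 403283345299737477632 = 480.94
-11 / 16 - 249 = -249.69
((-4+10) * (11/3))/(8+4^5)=11/516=0.02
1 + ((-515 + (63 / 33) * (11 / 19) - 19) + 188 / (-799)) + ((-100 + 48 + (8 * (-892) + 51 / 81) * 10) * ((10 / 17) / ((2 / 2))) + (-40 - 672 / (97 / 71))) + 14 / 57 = -36432066760 / 845937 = -43067.12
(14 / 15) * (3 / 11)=14 / 55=0.25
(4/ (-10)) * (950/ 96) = -95/ 24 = -3.96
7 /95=0.07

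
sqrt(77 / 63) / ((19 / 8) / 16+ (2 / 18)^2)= 3456 *sqrt(11) / 1667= 6.88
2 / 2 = 1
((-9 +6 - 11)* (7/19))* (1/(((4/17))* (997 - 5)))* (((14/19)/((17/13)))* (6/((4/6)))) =-40131/358112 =-0.11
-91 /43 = -2.12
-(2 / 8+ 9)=-37 / 4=-9.25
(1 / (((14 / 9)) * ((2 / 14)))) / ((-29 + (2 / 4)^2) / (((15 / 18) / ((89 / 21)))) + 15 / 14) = -63 / 2032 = -0.03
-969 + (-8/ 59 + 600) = -21779/ 59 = -369.14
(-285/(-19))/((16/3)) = 45/16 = 2.81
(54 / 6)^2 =81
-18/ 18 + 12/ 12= 0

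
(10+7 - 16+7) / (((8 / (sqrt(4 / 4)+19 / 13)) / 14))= 448 / 13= 34.46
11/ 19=0.58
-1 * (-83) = 83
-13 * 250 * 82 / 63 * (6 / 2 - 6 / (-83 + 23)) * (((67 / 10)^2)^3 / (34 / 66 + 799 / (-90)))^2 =-147236137198299832774944147867 / 95958577400000000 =-1534371821547.03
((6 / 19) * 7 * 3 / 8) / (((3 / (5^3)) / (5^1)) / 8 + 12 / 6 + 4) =26250 / 190019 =0.14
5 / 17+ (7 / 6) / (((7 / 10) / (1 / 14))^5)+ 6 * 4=99996291271 / 4116067914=24.29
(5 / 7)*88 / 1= 440 / 7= 62.86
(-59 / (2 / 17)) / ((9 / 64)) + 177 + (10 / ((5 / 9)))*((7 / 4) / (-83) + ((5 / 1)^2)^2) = 11743435 / 1494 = 7860.40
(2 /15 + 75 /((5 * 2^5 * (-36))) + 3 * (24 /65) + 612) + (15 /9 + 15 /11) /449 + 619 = 151906745929 /123277440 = 1232.23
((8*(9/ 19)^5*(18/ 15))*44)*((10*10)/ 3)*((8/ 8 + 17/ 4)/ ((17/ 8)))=34919216640/ 42093683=829.56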